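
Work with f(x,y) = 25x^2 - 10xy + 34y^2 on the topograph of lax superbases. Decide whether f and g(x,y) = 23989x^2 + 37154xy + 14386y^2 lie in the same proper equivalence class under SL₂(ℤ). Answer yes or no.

D₁ = -3300, D₂ = -3300
f: reduced (well bottom): (25,-10,34) with a≤c, −a<b≤a
g: translate: b→-10824 (≡37154 mod 47978), so (23989,37154,14386)→(23989,-10824,1221)
g: flip: (23989,-10824,1221)→(1221,10824,23989)
g: translate: b→1056 (≡10824 mod 2442), so (1221,10824,23989)→(1221,1056,229)
g: flip: (1221,1056,229)→(229,-1056,1221)
g: translate: b→-140 (≡-1056 mod 458), so (229,-1056,1221)→(229,-140,25)
g: flip: (229,-140,25)→(25,140,229)
g: translate: b→-10 (≡140 mod 50), so (25,140,229)→(25,-10,34)
g: reduced (well bottom): (25,-10,34) with a≤c, −a<b≤a
reduced forms (25, -10, 34) vs (25, -10, 34) ⇒ equivalent

yes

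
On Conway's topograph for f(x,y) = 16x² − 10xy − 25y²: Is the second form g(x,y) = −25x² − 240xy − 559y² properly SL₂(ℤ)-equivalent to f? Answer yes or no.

D₁ = 1700, D₂ = 1700
river cycle of f (length 14): (-25, 10, 16), (16, 22, -19), (-19, 16, 19), (19, 22, -16), (-16, 10, 25), (25, 40, -1), (-1, 40, 25), (25, 10, -16), (-16, 22, 19), (19, 16, -19), … (4 more)
river cycle of g (length 14): (-25, 10, 16), (16, 22, -19), (-19, 16, 19), (19, 22, -16), (-16, 10, 25), (25, 40, -1), (-1, 40, 25), (25, 10, -16), (-16, 22, 19), (19, 16, -19), … (4 more)
cycles coincide ⇒ equivalent

yes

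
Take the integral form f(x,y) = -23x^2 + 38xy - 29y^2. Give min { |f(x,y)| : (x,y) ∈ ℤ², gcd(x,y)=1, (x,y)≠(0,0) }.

translate: b→8 (≡-38 mod 46), so (23,-38,29)→(23,8,14)
flip: (23,8,14)→(14,-8,23)
reduced (well bottom): (14,-8,23) with a≤c, −a<b≤a
well minimum |f| = |-14| = 14 (negative-definite)

14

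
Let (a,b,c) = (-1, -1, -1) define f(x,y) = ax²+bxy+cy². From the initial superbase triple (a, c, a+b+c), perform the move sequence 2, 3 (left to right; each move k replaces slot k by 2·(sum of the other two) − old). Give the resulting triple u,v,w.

start (-1,-1,-3) = (f(1,0),f(0,1),f(1,1))
replace slot 2: 2·((-1)+(-3)) − (-1) = -7 → (-1,-7,-3)
replace slot 3: 2·((-1)+(-7)) − (-3) = -13 → (-1,-7,-13)

-1,-7,-13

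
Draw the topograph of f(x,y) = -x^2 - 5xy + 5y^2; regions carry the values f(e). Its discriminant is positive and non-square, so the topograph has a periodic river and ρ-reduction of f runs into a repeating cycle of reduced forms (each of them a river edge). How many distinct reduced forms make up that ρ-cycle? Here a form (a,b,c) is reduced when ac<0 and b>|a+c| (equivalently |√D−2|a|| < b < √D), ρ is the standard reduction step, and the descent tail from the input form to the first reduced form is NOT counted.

D = 45, ⌊√D⌋ = 6
descent: ρ → (5,5,-1)  [lands on river]
river: ρ → (-1,5,5)
ρ-cycle length = 2 (tail of 1 descent step not counted)

2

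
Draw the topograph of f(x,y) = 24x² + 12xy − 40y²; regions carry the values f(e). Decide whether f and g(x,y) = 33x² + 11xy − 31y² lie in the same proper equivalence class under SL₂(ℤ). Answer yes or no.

D₁ = 3984, D₂ = 4213
discriminants differ ⇒ not SL₂(ℤ)-equivalent

no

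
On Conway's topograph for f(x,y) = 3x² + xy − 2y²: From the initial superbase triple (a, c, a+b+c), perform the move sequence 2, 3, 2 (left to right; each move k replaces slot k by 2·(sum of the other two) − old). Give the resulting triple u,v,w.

start (3,-2,2) = (f(1,0),f(0,1),f(1,1))
replace slot 2: 2·(3+2) − (-2) = 12 → (3,12,2)
replace slot 3: 2·(3+12) − 2 = 28 → (3,12,28)
replace slot 2: 2·(3+28) − 12 = 50 → (3,50,28)

3,50,28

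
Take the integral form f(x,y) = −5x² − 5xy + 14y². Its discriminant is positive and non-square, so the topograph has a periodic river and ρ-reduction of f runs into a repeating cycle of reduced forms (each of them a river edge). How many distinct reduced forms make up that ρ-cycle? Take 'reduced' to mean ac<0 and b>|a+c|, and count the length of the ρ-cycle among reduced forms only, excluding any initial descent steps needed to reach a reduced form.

D = 305, ⌊√D⌋ = 17
descent: ρ → (14,5,-5)
descent: ρ → (-5,15,4)  [lands on river]
river: ρ → (4,17,-1)
river: ρ → (-1,17,4)
river: ρ → (4,15,-5)
ρ-cycle length = 4 (tail of 2 descent steps not counted)

4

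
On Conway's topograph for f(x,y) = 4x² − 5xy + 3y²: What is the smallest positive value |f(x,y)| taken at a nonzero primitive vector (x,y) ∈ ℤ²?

translate: b→3 (≡-5 mod 8), so (4,-5,3)→(4,3,2)
flip: (4,3,2)→(2,-3,4)
translate: b→1 (≡-3 mod 4), so (2,-3,4)→(2,1,3)
reduced (well bottom): (2,1,3) with a≤c, −a<b≤a
well minimum = a = 2

2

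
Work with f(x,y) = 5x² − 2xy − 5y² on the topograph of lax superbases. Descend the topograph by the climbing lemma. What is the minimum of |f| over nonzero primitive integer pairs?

descent: ρ → (-5,2,5)  [lands on river]
river: ρ → (5,8,-2)
river: ρ → (-2,8,5)
river: ρ → (5,2,-5)
river: ρ → (-5,8,2)
river: ρ → (2,8,-5)
closes: descent 1, river 6
min |a| on river = 2

2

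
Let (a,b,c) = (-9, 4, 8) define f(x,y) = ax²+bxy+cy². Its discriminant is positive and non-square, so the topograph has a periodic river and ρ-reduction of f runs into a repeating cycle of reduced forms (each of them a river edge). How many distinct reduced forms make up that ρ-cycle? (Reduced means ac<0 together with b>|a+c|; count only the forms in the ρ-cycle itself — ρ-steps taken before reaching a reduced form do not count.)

D = 304, ⌊√D⌋ = 17
river: ρ → (8,12,-5)
river: ρ → (-5,8,12)
river: ρ → (12,16,-1)
river: ρ → (-1,16,12)
river: ρ → (12,8,-5)
river: ρ → (-5,12,8)
river: ρ → (8,4,-9)
river: ρ → (-9,14,3)
river: ρ → (3,16,-4)
river: ρ → (-4,16,3)
river: ρ → (3,14,-9)
river: ρ → (-9,4,8)
ρ-cycle length = 12 (tail of 0 descent steps not counted)

12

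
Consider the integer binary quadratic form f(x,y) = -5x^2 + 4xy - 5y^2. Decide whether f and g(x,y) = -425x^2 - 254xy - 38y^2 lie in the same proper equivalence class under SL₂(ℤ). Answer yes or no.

D₁ = -84, D₂ = -84
f is negative-definite; reduce −f:
−f: flip: (5,-4,5)→(5,4,5)
−f: reduced (well bottom): (5,4,5) with a≤c, −a<b≤a
flip sign back: reduced form of f is (-5,-4,-5)
g is negative-definite; reduce −g:
−g: flip: (425,254,38)→(38,-254,425)
−g: translate: b→-26 (≡-254 mod 76), so (38,-254,425)→(38,-26,5)
−g: flip: (38,-26,5)→(5,26,38)
−g: translate: b→-4 (≡26 mod 10), so (5,26,38)→(5,-4,5)
−g: flip: (5,-4,5)→(5,4,5)
−g: reduced (well bottom): (5,4,5) with a≤c, −a<b≤a
flip sign back: reduced form of g is (-5,-4,-5)
reduced forms (-5, -4, -5) vs (-5, -4, -5) ⇒ equivalent

yes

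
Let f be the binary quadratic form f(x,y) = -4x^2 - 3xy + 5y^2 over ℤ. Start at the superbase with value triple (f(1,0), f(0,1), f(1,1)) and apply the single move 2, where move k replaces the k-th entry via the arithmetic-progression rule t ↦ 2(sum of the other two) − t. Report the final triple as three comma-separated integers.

start (-4,5,-2) = (f(1,0),f(0,1),f(1,1))
replace slot 2: 2·((-4)+(-2)) − 5 = -17 → (-4,-17,-2)

-4,-17,-2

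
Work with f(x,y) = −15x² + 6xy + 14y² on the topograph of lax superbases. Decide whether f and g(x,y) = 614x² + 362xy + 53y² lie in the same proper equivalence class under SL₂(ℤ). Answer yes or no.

D₁ = 876, D₂ = 876
river cycle of f (length 6): (14, 22, -7), (-7, 20, 17), (17, 14, -10), (-10, 26, 5), (5, 24, -15), (-15, 6, 14)
river cycle of g (length 6): (5, 24, -15), (-15, 6, 14), (14, 22, -7), (-7, 20, 17), (17, 14, -10), (-10, 26, 5)
cycles coincide ⇒ equivalent

yes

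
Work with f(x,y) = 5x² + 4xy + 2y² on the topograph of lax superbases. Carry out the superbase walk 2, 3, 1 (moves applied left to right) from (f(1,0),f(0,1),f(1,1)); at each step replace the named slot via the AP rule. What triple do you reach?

start (5,2,11) = (f(1,0),f(0,1),f(1,1))
replace slot 2: 2·(5+11) − 2 = 30 → (5,30,11)
replace slot 3: 2·(5+30) − 11 = 59 → (5,30,59)
replace slot 1: 2·(30+59) − 5 = 173 → (173,30,59)

173,30,59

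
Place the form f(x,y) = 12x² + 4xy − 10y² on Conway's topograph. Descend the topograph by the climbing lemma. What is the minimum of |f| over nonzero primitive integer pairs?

river: ρ → (-10,16,6)
river: ρ → (6,20,-4)
river: ρ → (-4,20,6)
river: ρ → (6,16,-10)
river: ρ → (-10,4,12)
river: ρ → (12,20,-2)
river: ρ → (-2,20,12)
river: ρ → (12,4,-10)
closes: descent 0, river 8
min |a| on river = 2

2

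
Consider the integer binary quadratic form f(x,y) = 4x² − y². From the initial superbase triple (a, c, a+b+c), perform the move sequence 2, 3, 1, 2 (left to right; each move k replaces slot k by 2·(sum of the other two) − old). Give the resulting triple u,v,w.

start (4,-1,3) = (f(1,0),f(0,1),f(1,1))
replace slot 2: 2·(4+3) − (-1) = 15 → (4,15,3)
replace slot 3: 2·(4+15) − 3 = 35 → (4,15,35)
replace slot 1: 2·(15+35) − 4 = 96 → (96,15,35)
replace slot 2: 2·(96+35) − 15 = 247 → (96,247,35)

96,247,35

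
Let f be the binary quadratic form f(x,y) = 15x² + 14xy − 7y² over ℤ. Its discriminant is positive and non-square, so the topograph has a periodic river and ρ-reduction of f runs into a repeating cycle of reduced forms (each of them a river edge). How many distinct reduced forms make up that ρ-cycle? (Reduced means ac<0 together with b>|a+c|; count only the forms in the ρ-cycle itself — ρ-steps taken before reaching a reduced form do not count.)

D = 616, ⌊√D⌋ = 24
river: ρ → (-7,14,15)
river: ρ → (15,16,-6)
river: ρ → (-6,20,9)
river: ρ → (9,16,-10)
river: ρ → (-10,24,1)
river: ρ → (1,24,-10)
river: ρ → (-10,16,9)
river: ρ → (9,20,-6)
river: ρ → (-6,16,15)
river: ρ → (15,14,-7)
ρ-cycle length = 10 (tail of 0 descent steps not counted)

10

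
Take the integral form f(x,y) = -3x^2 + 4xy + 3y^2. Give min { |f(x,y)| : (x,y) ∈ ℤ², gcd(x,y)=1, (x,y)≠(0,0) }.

river: ρ → (3,2,-4)
river: ρ → (-4,6,1)
river: ρ → (1,6,-4)
river: ρ → (-4,2,3)
river: ρ → (3,4,-3)
river: ρ → (-3,2,4)
river: ρ → (4,6,-1)
river: ρ → (-1,6,4)
river: ρ → (4,2,-3)
river: ρ → (-3,4,3)
closes: descent 0, river 10
min |a| on river = 1

1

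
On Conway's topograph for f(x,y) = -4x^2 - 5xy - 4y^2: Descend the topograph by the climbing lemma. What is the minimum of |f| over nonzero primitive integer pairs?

translate: b→-3 (≡5 mod 8), so (4,5,4)→(4,-3,3)
flip: (4,-3,3)→(3,3,4)
reduced (well bottom): (3,3,4) with a≤c, −a<b≤a
well minimum |f| = |-3| = 3 (negative-definite)

3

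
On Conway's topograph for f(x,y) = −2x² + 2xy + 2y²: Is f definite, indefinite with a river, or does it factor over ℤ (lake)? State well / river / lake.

D = b²−4ac = 2² − 4·(-2)·2 = 20
D > 0 non-square ⇒ indefinite ⇒ periodic river

river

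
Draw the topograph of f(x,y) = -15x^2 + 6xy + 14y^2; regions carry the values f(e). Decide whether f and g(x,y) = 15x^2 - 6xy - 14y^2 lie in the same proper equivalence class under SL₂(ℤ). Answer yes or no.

D₁ = 876, D₂ = 876
river cycle of f (length 6): (14, 22, -7), (-7, 20, 17), (17, 14, -10), (-10, 26, 5), (5, 24, -15), (-15, 6, 14)
river cycle of g (length 6): (-14, 6, 15), (15, 24, -5), (-5, 26, 10), (10, 14, -17), (-17, 20, 7), (7, 22, -14)
cycles differ ⇒ inequivalent

no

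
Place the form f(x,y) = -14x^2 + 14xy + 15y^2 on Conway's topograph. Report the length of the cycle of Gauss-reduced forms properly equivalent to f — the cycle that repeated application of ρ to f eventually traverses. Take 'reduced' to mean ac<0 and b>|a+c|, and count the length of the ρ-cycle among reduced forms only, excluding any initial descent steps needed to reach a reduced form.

D = 1036, ⌊√D⌋ = 32
river: ρ → (15,16,-13)
river: ρ → (-13,10,18)
river: ρ → (18,26,-5)
river: ρ → (-5,24,23)
river: ρ → (23,22,-6)
river: ρ → (-6,26,15)
river: ρ → (15,4,-17)
river: ρ → (-17,30,2)
river: ρ → (2,30,-17)
river: ρ → (-17,4,15)
river: ρ → (15,26,-6)
river: ρ → (-6,22,23)
river: ρ → (23,24,-5)
river: ρ → (-5,26,18)
river: ρ → (18,10,-13)
river: ρ → (-13,16,15)
river: ρ → (15,14,-14)
river: ρ → (-14,14,15)
ρ-cycle length = 18 (tail of 0 descent steps not counted)

18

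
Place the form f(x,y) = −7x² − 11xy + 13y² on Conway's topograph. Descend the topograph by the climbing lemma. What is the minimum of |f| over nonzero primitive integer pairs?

descent: ρ → (13,11,-7)  [lands on river]
river: ρ → (-7,17,7)
river: ρ → (7,11,-13)
river: ρ → (-13,15,5)
river: ρ → (5,15,-13)
river: ρ → (-13,11,7)
river: ρ → (7,17,-7)
river: ρ → (-7,11,13)
river: ρ → (13,15,-5)
river: ρ → (-5,15,13)
closes: descent 1, river 10
min |a| on river = 5

5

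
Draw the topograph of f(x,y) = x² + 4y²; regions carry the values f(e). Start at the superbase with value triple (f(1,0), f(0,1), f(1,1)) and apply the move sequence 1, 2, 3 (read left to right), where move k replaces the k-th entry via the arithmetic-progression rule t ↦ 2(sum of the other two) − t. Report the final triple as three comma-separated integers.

start (1,4,5) = (f(1,0),f(0,1),f(1,1))
replace slot 1: 2·(4+5) − 1 = 17 → (17,4,5)
replace slot 2: 2·(17+5) − 4 = 40 → (17,40,5)
replace slot 3: 2·(17+40) − 5 = 109 → (17,40,109)

17,40,109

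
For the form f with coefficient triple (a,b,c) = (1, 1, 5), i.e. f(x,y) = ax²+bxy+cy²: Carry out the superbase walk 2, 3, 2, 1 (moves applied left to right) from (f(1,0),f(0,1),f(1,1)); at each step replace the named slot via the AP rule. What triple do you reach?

start (1,5,7) = (f(1,0),f(0,1),f(1,1))
replace slot 2: 2·(1+7) − 5 = 11 → (1,11,7)
replace slot 3: 2·(1+11) − 7 = 17 → (1,11,17)
replace slot 2: 2·(1+17) − 11 = 25 → (1,25,17)
replace slot 1: 2·(25+17) − 1 = 83 → (83,25,17)

83,25,17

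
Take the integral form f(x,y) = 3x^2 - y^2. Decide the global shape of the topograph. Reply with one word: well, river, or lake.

D = b²−4ac = 0² − 4·3·(-1) = 12
D > 0 non-square ⇒ indefinite ⇒ periodic river

river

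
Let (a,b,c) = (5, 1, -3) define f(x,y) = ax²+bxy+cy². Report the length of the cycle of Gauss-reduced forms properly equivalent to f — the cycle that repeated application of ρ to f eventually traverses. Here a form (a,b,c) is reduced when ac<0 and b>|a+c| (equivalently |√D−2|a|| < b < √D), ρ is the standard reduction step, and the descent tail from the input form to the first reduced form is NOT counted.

D = 61, ⌊√D⌋ = 7
descent: ρ → (-3,5,3)  [lands on river]
river: ρ → (3,7,-1)
river: ρ → (-1,7,3)
river: ρ → (3,5,-3)
river: ρ → (-3,7,1)
river: ρ → (1,7,-3)
ρ-cycle length = 6 (tail of 1 descent step not counted)

6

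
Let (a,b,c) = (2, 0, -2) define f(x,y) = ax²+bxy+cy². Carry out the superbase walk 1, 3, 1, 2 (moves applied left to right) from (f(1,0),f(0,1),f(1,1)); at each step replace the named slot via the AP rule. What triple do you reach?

start (2,-2,0) = (f(1,0),f(0,1),f(1,1))
replace slot 1: 2·((-2)+0) − 2 = -6 → (-6,-2,0)
replace slot 3: 2·((-6)+(-2)) − 0 = -16 → (-6,-2,-16)
replace slot 1: 2·((-2)+(-16)) − (-6) = -30 → (-30,-2,-16)
replace slot 2: 2·((-30)+(-16)) − (-2) = -90 → (-30,-90,-16)

-30,-90,-16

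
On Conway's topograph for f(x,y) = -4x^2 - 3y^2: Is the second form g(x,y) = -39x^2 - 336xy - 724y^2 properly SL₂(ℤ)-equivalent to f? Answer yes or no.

D₁ = -48, D₂ = -48
f is negative-definite; reduce −f:
−f: flip: (4,0,3)→(3,0,4)
−f: reduced (well bottom): (3,0,4) with a≤c, −a<b≤a
flip sign back: reduced form of f is (-3,0,-4)
g is negative-definite; reduce −g:
−g: translate: b→24 (≡336 mod 78), so (39,336,724)→(39,24,4)
−g: flip: (39,24,4)→(4,-24,39)
−g: translate: b→0 (≡-24 mod 8), so (4,-24,39)→(4,0,3)
−g: flip: (4,0,3)→(3,0,4)
−g: reduced (well bottom): (3,0,4) with a≤c, −a<b≤a
flip sign back: reduced form of g is (-3,0,-4)
reduced forms (-3, 0, -4) vs (-3, 0, -4) ⇒ equivalent

yes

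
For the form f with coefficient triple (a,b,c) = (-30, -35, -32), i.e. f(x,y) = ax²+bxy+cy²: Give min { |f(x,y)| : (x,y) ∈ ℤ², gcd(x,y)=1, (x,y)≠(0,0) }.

translate: b→-25 (≡35 mod 60), so (30,35,32)→(30,-25,27)
flip: (30,-25,27)→(27,25,30)
reduced (well bottom): (27,25,30) with a≤c, −a<b≤a
well minimum |f| = |-27| = 27 (negative-definite)

27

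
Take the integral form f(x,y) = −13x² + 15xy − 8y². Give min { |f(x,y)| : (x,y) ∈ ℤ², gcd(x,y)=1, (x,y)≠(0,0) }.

translate: b→11 (≡-15 mod 26), so (13,-15,8)→(13,11,6)
flip: (13,11,6)→(6,-11,13)
translate: b→1 (≡-11 mod 12), so (6,-11,13)→(6,1,8)
reduced (well bottom): (6,1,8) with a≤c, −a<b≤a
well minimum |f| = |-6| = 6 (negative-definite)

6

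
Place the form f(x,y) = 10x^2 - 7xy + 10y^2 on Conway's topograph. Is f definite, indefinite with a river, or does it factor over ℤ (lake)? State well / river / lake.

D = b²−4ac = (-7)² − 4·10·10 = -351
D < 0 ⇒ definite ⇒ every region one sign ⇒ single well

well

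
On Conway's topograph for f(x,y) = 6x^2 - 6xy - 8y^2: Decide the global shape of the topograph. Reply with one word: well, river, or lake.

D = b²−4ac = (-6)² − 4·6·(-8) = 228
D > 0 non-square ⇒ indefinite ⇒ periodic river

river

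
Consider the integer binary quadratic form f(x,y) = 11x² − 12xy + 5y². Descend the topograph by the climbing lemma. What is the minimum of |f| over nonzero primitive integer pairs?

translate: b→10 (≡-12 mod 22), so (11,-12,5)→(11,10,4)
flip: (11,10,4)→(4,-10,11)
translate: b→-2 (≡-10 mod 8), so (4,-10,11)→(4,-2,5)
reduced (well bottom): (4,-2,5) with a≤c, −a<b≤a
well minimum = a = 4

4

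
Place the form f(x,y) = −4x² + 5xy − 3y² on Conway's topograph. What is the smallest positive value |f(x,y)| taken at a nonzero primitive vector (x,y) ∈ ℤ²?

translate: b→3 (≡-5 mod 8), so (4,-5,3)→(4,3,2)
flip: (4,3,2)→(2,-3,4)
translate: b→1 (≡-3 mod 4), so (2,-3,4)→(2,1,3)
reduced (well bottom): (2,1,3) with a≤c, −a<b≤a
well minimum |f| = |-2| = 2 (negative-definite)

2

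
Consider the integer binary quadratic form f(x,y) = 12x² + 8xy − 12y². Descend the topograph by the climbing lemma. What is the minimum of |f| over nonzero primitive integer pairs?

river: ρ → (-12,16,8)
river: ρ → (8,16,-12)
river: ρ → (-12,8,12)
river: ρ → (12,16,-8)
river: ρ → (-8,16,12)
river: ρ → (12,8,-12)
closes: descent 0, river 6
min |a| on river = 8

8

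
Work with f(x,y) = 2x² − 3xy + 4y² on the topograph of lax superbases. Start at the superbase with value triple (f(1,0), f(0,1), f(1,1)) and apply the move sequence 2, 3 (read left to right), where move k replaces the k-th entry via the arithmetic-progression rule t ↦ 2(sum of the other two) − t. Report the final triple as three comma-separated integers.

start (2,4,3) = (f(1,0),f(0,1),f(1,1))
replace slot 2: 2·(2+3) − 4 = 6 → (2,6,3)
replace slot 3: 2·(2+6) − 3 = 13 → (2,6,13)

2,6,13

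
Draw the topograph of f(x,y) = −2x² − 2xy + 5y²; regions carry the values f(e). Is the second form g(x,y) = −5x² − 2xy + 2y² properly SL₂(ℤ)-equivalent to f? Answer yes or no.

D₁ = 44, D₂ = 44
river cycle of f (length 2): (-2, 6, 1), (1, 6, -2)
river cycle of g (length 2): (2, 6, -1), (-1, 6, 2)
cycles differ ⇒ inequivalent

no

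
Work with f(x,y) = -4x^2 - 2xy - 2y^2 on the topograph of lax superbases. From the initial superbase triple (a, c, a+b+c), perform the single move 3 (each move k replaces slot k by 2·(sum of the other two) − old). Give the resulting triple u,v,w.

start (-4,-2,-8) = (f(1,0),f(0,1),f(1,1))
replace slot 3: 2·((-4)+(-2)) − (-8) = -4 → (-4,-2,-4)

-4,-2,-4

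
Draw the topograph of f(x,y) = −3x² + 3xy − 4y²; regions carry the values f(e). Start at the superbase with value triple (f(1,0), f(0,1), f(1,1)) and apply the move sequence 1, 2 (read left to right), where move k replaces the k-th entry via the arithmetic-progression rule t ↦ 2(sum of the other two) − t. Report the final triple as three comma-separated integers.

start (-3,-4,-4) = (f(1,0),f(0,1),f(1,1))
replace slot 1: 2·((-4)+(-4)) − (-3) = -13 → (-13,-4,-4)
replace slot 2: 2·((-13)+(-4)) − (-4) = -30 → (-13,-30,-4)

-13,-30,-4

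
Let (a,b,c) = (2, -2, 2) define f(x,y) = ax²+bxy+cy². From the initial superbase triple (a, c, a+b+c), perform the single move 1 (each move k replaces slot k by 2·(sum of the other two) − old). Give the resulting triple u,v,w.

start (2,2,2) = (f(1,0),f(0,1),f(1,1))
replace slot 1: 2·(2+2) − 2 = 6 → (6,2,2)

6,2,2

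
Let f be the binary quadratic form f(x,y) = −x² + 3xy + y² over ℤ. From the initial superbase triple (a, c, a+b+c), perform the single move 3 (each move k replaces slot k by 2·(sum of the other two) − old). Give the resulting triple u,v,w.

start (-1,1,3) = (f(1,0),f(0,1),f(1,1))
replace slot 3: 2·((-1)+1) − 3 = -3 → (-1,1,-3)

-1,1,-3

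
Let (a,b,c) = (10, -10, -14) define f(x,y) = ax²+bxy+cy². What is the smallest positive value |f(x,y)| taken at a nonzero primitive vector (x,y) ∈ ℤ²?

descent: ρ → (-14,10,10)  [lands on river]
river: ρ → (10,10,-14)
river: ρ → (-14,18,6)
river: ρ → (6,18,-14)
closes: descent 1, river 4
min |a| on river = 6

6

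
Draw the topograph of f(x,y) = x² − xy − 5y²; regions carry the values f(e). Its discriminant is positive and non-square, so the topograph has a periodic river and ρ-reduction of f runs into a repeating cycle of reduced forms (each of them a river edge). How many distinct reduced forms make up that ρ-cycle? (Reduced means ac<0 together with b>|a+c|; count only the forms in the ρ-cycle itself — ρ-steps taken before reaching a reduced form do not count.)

D = 21, ⌊√D⌋ = 4
descent: ρ → (-5,1,1)
descent: ρ → (1,3,-3)  [lands on river]
river: ρ → (-3,3,1)
ρ-cycle length = 2 (tail of 2 descent steps not counted)

2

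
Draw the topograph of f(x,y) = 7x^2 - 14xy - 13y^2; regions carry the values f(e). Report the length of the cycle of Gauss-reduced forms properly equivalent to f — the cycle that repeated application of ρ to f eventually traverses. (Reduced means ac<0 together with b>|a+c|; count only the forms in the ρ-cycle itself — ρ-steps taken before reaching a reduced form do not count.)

D = 560, ⌊√D⌋ = 23
descent: ρ → (-13,14,7)  [lands on river]
river: ρ → (7,14,-13)
river: ρ → (-13,12,8)
river: ρ → (8,20,-5)
river: ρ → (-5,20,8)
river: ρ → (8,12,-13)
ρ-cycle length = 6 (tail of 1 descent step not counted)

6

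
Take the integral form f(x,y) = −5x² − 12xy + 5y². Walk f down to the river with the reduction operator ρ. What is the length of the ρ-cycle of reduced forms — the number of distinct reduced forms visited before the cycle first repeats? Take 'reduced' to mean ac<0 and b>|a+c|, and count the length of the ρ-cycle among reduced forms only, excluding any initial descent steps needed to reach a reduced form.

D = 244, ⌊√D⌋ = 15
descent: ρ → (5,12,-5)  [lands on river]
river: ρ → (-5,8,9)
river: ρ → (9,10,-4)
river: ρ → (-4,14,3)
river: ρ → (3,10,-12)
river: ρ → (-12,14,1)
river: ρ → (1,14,-12)
river: ρ → (-12,10,3)
river: ρ → (3,14,-4)
river: ρ → (-4,10,9)
river: ρ → (9,8,-5)
river: ρ → (-5,12,5)
river: ρ → (5,8,-9)
river: ρ → (-9,10,4)
river: ρ → (4,14,-3)
river: ρ → (-3,10,12)
river: ρ → (12,14,-1)
river: ρ → (-1,14,12)
river: ρ → (12,10,-3)
river: ρ → (-3,14,4)
river: ρ → (4,10,-9)
river: ρ → (-9,8,5)
ρ-cycle length = 22 (tail of 1 descent step not counted)

22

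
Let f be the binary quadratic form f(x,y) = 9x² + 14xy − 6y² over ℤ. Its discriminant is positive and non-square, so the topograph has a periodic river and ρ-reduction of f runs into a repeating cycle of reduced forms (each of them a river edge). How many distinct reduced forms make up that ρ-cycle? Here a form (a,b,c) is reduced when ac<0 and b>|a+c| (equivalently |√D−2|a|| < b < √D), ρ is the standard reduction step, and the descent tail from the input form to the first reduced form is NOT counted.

D = 412, ⌊√D⌋ = 20
river: ρ → (-6,10,13)
river: ρ → (13,16,-3)
river: ρ → (-3,20,1)
river: ρ → (1,20,-3)
river: ρ → (-3,16,13)
river: ρ → (13,10,-6)
river: ρ → (-6,14,9)
river: ρ → (9,4,-11)
river: ρ → (-11,18,2)
river: ρ → (2,18,-11)
river: ρ → (-11,4,9)
river: ρ → (9,14,-6)
ρ-cycle length = 12 (tail of 0 descent steps not counted)

12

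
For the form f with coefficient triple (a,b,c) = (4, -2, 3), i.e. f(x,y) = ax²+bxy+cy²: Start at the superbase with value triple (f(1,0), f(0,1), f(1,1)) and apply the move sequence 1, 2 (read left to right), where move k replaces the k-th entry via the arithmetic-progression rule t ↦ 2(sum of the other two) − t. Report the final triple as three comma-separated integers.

start (4,3,5) = (f(1,0),f(0,1),f(1,1))
replace slot 1: 2·(3+5) − 4 = 12 → (12,3,5)
replace slot 2: 2·(12+5) − 3 = 31 → (12,31,5)

12,31,5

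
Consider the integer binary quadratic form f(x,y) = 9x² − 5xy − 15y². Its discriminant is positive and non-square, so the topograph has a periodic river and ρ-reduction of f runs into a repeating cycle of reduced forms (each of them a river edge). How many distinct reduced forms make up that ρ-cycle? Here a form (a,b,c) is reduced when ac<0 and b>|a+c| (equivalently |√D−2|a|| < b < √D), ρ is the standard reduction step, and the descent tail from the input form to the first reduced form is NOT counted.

D = 565, ⌊√D⌋ = 23
descent: ρ → (-15,5,9)
descent: ρ → (9,13,-11)  [lands on river]
river: ρ → (-11,9,11)
river: ρ → (11,13,-9)
river: ρ → (-9,23,1)
river: ρ → (1,23,-9)
river: ρ → (-9,13,11)
river: ρ → (11,9,-11)
river: ρ → (-11,13,9)
river: ρ → (9,23,-1)
river: ρ → (-1,23,9)
ρ-cycle length = 10 (tail of 2 descent steps not counted)

10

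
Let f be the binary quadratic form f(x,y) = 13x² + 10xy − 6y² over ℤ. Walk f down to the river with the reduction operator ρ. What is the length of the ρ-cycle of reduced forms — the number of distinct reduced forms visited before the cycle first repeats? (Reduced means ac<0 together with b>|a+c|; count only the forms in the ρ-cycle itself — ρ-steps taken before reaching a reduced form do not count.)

D = 412, ⌊√D⌋ = 20
river: ρ → (-6,14,9)
river: ρ → (9,4,-11)
river: ρ → (-11,18,2)
river: ρ → (2,18,-11)
river: ρ → (-11,4,9)
river: ρ → (9,14,-6)
river: ρ → (-6,10,13)
river: ρ → (13,16,-3)
river: ρ → (-3,20,1)
river: ρ → (1,20,-3)
river: ρ → (-3,16,13)
river: ρ → (13,10,-6)
ρ-cycle length = 12 (tail of 0 descent steps not counted)

12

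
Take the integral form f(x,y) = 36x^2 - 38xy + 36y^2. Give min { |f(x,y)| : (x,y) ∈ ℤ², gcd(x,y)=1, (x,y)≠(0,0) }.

translate: b→34 (≡-38 mod 72), so (36,-38,36)→(36,34,34)
flip: (36,34,34)→(34,-34,36)
translate: b→34 (≡-34 mod 68), so (34,-34,36)→(34,34,36)
reduced (well bottom): (34,34,36) with a≤c, −a<b≤a
well minimum = a = 34

34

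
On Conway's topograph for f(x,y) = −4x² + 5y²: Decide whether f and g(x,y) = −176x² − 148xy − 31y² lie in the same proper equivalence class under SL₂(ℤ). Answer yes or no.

D₁ = 80, D₂ = 80
river cycle of f (length 2): (-4, 8, 1), (1, 8, -4)
river cycle of g (length 2): (-4, 8, 1), (1, 8, -4)
cycles coincide ⇒ equivalent

yes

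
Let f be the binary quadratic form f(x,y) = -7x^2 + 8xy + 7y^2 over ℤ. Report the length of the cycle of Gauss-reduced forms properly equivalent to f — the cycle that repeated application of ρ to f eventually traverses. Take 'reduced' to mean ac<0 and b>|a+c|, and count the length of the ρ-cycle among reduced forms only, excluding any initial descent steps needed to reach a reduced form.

D = 260, ⌊√D⌋ = 16
river: ρ → (7,6,-8)
river: ρ → (-8,10,5)
river: ρ → (5,10,-8)
river: ρ → (-8,6,7)
river: ρ → (7,8,-7)
river: ρ → (-7,6,8)
river: ρ → (8,10,-5)
river: ρ → (-5,10,8)
river: ρ → (8,6,-7)
river: ρ → (-7,8,7)
ρ-cycle length = 10 (tail of 0 descent steps not counted)

10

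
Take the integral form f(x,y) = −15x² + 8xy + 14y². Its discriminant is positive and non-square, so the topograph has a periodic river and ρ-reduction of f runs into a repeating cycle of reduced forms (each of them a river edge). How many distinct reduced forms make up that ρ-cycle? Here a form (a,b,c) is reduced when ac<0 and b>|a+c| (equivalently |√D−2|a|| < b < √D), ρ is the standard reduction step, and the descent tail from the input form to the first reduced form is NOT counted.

D = 904, ⌊√D⌋ = 30
river: ρ → (14,20,-9)
river: ρ → (-9,16,18)
river: ρ → (18,20,-7)
river: ρ → (-7,22,15)
river: ρ → (15,8,-14)
river: ρ → (-14,20,9)
river: ρ → (9,16,-18)
river: ρ → (-18,20,7)
river: ρ → (7,22,-15)
river: ρ → (-15,8,14)
ρ-cycle length = 10 (tail of 0 descent steps not counted)

10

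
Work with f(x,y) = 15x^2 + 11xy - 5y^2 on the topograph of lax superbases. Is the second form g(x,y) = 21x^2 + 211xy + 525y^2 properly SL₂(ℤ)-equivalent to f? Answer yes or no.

D₁ = 421, D₂ = 421
river cycle of f (length 26): (-5, 19, 3), (3, 17, -11), (-11, 5, 9), (9, 13, -7), (-7, 15, 7), (7, 13, -9), (-9, 5, 11), (11, 17, -3), (-3, 19, 5), (5, 11, -15), … (16 more)
river cycle of g (length 26): (-5, 19, 3), (3, 17, -11), (-11, 5, 9), (9, 13, -7), (-7, 15, 7), (7, 13, -9), (-9, 5, 11), (11, 17, -3), (-3, 19, 5), (5, 11, -15), … (16 more)
cycles coincide ⇒ equivalent

yes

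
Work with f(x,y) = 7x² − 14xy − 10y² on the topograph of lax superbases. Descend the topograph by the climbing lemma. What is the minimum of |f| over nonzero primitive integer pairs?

descent: ρ → (-10,14,7)  [lands on river]
river: ρ → (7,14,-10)
river: ρ → (-10,6,11)
river: ρ → (11,16,-5)
river: ρ → (-5,14,14)
river: ρ → (14,14,-5)
river: ρ → (-5,16,11)
river: ρ → (11,6,-10)
closes: descent 1, river 8
min |a| on river = 5

5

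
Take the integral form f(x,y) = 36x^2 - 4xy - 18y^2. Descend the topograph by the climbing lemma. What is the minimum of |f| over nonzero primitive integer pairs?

descent: ρ → (-18,40,14)  [lands on river]
river: ρ → (14,44,-12)
river: ρ → (-12,28,38)
river: ρ → (38,48,-2)
river: ρ → (-2,48,38)
river: ρ → (38,28,-12)
river: ρ → (-12,44,14)
river: ρ → (14,40,-18)
river: ρ → (-18,32,22)
river: ρ → (22,12,-28)
river: ρ → (-28,44,6)
river: ρ → (6,40,-42)
river: ρ → (-42,44,4)
river: ρ → (4,44,-42)
river: ρ → (-42,40,6)
river: ρ → (6,44,-28)
river: ρ → (-28,12,22)
river: ρ → (22,32,-18)
closes: descent 1, river 18
min |a| on river = 2

2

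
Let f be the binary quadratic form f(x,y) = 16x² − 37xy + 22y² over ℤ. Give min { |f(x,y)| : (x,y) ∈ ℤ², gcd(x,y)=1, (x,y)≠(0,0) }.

translate: b→-5 (≡-37 mod 32), so (16,-37,22)→(16,-5,1)
flip: (16,-5,1)→(1,5,16)
translate: b→1 (≡5 mod 2), so (1,5,16)→(1,1,10)
reduced (well bottom): (1,1,10) with a≤c, −a<b≤a
well minimum = a = 1

1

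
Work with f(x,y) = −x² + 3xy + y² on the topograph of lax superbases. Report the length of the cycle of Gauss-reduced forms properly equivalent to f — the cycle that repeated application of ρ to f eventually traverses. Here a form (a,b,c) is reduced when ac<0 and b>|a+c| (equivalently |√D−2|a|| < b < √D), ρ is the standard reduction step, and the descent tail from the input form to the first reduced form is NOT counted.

D = 13, ⌊√D⌋ = 3
river: ρ → (1,3,-1)
river: ρ → (-1,3,1)
ρ-cycle length = 2 (tail of 0 descent steps not counted)

2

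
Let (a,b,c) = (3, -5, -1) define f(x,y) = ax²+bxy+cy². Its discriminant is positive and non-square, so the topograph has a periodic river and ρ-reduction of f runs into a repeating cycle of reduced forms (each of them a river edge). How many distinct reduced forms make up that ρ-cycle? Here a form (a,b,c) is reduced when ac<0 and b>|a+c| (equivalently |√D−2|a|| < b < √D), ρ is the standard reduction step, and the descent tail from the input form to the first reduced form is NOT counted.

D = 37, ⌊√D⌋ = 6
descent: ρ → (-1,5,3)  [lands on river]
river: ρ → (3,1,-3)
river: ρ → (-3,5,1)
river: ρ → (1,5,-3)
river: ρ → (-3,1,3)
river: ρ → (3,5,-1)
ρ-cycle length = 6 (tail of 1 descent step not counted)

6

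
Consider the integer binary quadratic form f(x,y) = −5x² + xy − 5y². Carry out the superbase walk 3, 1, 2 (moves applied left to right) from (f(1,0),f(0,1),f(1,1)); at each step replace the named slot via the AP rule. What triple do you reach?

start (-5,-5,-9) = (f(1,0),f(0,1),f(1,1))
replace slot 3: 2·((-5)+(-5)) − (-9) = -11 → (-5,-5,-11)
replace slot 1: 2·((-5)+(-11)) − (-5) = -27 → (-27,-5,-11)
replace slot 2: 2·((-27)+(-11)) − (-5) = -71 → (-27,-71,-11)

-27,-71,-11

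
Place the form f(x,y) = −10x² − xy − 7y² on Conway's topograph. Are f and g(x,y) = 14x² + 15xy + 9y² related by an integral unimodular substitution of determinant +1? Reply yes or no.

D₁ = -279, D₂ = -279
f is negative-definite; reduce −f:
−f: flip: (10,1,7)→(7,-1,10)
−f: reduced (well bottom): (7,-1,10) with a≤c, −a<b≤a
flip sign back: reduced form of f is (-7,1,-10)
g: translate: b→-13 (≡15 mod 28), so (14,15,9)→(14,-13,8)
g: flip: (14,-13,8)→(8,13,14)
g: translate: b→-3 (≡13 mod 16), so (8,13,14)→(8,-3,9)
g: reduced (well bottom): (8,-3,9) with a≤c, −a<b≤a
reduced forms (-7, 1, -10) vs (8, -3, 9) ⇒ inequivalent

no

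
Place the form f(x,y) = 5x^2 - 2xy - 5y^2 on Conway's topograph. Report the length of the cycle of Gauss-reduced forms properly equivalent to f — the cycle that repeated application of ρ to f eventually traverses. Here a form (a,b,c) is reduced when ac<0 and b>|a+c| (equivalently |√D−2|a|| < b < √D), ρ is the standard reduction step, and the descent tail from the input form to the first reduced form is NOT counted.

D = 104, ⌊√D⌋ = 10
descent: ρ → (-5,2,5)  [lands on river]
river: ρ → (5,8,-2)
river: ρ → (-2,8,5)
river: ρ → (5,2,-5)
river: ρ → (-5,8,2)
river: ρ → (2,8,-5)
ρ-cycle length = 6 (tail of 1 descent step not counted)

6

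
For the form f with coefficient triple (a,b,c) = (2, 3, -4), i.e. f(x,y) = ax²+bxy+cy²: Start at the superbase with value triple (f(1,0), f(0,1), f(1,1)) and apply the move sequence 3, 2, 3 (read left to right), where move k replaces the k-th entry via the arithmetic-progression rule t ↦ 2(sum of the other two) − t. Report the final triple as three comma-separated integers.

start (2,-4,1) = (f(1,0),f(0,1),f(1,1))
replace slot 3: 2·(2+(-4)) − 1 = -5 → (2,-4,-5)
replace slot 2: 2·(2+(-5)) − (-4) = -2 → (2,-2,-5)
replace slot 3: 2·(2+(-2)) − (-5) = 5 → (2,-2,5)

2,-2,5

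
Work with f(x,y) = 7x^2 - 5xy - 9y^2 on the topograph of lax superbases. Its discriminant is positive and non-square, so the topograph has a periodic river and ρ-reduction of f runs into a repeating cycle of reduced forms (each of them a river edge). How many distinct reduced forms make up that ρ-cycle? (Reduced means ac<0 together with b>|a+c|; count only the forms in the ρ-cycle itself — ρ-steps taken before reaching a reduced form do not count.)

D = 277, ⌊√D⌋ = 16
descent: ρ → (-9,5,7)  [lands on river]
river: ρ → (7,9,-7)
river: ρ → (-7,5,9)
river: ρ → (9,13,-3)
river: ρ → (-3,11,13)
river: ρ → (13,15,-1)
river: ρ → (-1,15,13)
river: ρ → (13,11,-3)
river: ρ → (-3,13,9)
river: ρ → (9,5,-7)
river: ρ → (-7,9,7)
river: ρ → (7,5,-9)
river: ρ → (-9,13,3)
river: ρ → (3,11,-13)
river: ρ → (-13,15,1)
river: ρ → (1,15,-13)
river: ρ → (-13,11,3)
river: ρ → (3,13,-9)
ρ-cycle length = 18 (tail of 1 descent step not counted)

18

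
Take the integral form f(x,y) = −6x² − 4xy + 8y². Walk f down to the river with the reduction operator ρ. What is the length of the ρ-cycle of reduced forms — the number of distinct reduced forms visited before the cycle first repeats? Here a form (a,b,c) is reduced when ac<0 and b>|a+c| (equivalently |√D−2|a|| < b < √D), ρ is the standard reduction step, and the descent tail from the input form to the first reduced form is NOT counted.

D = 208, ⌊√D⌋ = 14
descent: ρ → (8,4,-6)  [lands on river]
river: ρ → (-6,8,6)
river: ρ → (6,4,-8)
river: ρ → (-8,12,2)
river: ρ → (2,12,-8)
river: ρ → (-8,4,6)
river: ρ → (6,8,-6)
river: ρ → (-6,4,8)
river: ρ → (8,12,-2)
river: ρ → (-2,12,8)
ρ-cycle length = 10 (tail of 1 descent step not counted)

10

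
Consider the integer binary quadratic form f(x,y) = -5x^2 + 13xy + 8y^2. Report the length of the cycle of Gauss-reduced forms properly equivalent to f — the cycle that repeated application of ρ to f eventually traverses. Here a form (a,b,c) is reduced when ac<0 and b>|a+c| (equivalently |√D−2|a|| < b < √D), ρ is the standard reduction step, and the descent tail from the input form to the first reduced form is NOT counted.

D = 329, ⌊√D⌋ = 18
river: ρ → (8,3,-10)
river: ρ → (-10,17,1)
river: ρ → (1,17,-10)
river: ρ → (-10,3,8)
river: ρ → (8,13,-5)
river: ρ → (-5,17,2)
river: ρ → (2,15,-13)
river: ρ → (-13,11,4)
river: ρ → (4,13,-10)
river: ρ → (-10,7,7)
river: ρ → (7,7,-10)
river: ρ → (-10,13,4)
river: ρ → (4,11,-13)
river: ρ → (-13,15,2)
river: ρ → (2,17,-5)
river: ρ → (-5,13,8)
ρ-cycle length = 16 (tail of 0 descent steps not counted)

16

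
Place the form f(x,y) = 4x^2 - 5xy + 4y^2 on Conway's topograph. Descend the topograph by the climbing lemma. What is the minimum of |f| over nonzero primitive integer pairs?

translate: b→3 (≡-5 mod 8), so (4,-5,4)→(4,3,3)
flip: (4,3,3)→(3,-3,4)
translate: b→3 (≡-3 mod 6), so (3,-3,4)→(3,3,4)
reduced (well bottom): (3,3,4) with a≤c, −a<b≤a
well minimum = a = 3

3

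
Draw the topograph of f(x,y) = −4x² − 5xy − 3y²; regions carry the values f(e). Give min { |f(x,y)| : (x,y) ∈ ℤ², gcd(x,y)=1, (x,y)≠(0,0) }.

translate: b→-3 (≡5 mod 8), so (4,5,3)→(4,-3,2)
flip: (4,-3,2)→(2,3,4)
translate: b→-1 (≡3 mod 4), so (2,3,4)→(2,-1,3)
reduced (well bottom): (2,-1,3) with a≤c, −a<b≤a
well minimum |f| = |-2| = 2 (negative-definite)

2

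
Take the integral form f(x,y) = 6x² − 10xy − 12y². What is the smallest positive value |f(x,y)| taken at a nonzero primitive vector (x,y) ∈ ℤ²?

descent: ρ → (-12,10,6)  [lands on river]
river: ρ → (6,14,-8)
river: ρ → (-8,18,2)
river: ρ → (2,18,-8)
river: ρ → (-8,14,6)
river: ρ → (6,10,-12)
river: ρ → (-12,14,4)
river: ρ → (4,18,-4)
river: ρ → (-4,14,12)
river: ρ → (12,10,-6)
river: ρ → (-6,14,8)
river: ρ → (8,18,-2)
river: ρ → (-2,18,8)
river: ρ → (8,14,-6)
river: ρ → (-6,10,12)
river: ρ → (12,14,-4)
river: ρ → (-4,18,4)
river: ρ → (4,14,-12)
closes: descent 1, river 18
min |a| on river = 2

2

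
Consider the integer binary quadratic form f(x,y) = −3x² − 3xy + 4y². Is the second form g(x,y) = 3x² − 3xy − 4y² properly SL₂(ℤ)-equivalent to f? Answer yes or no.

D₁ = 57, D₂ = 57
river cycle of f (length 6): (4, 3, -3), (-3, 3, 4), (4, 5, -2), (-2, 7, 1), (1, 7, -2), (-2, 5, 4)
river cycle of g (length 6): (-4, 3, 3), (3, 3, -4), (-4, 5, 2), (2, 7, -1), (-1, 7, 2), (2, 5, -4)
cycles differ ⇒ inequivalent

no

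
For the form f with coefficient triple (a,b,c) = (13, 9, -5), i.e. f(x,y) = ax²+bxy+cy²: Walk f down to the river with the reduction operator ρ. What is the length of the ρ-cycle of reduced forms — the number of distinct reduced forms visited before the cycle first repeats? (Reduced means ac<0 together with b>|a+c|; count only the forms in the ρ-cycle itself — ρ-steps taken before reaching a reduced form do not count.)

D = 341, ⌊√D⌋ = 18
river: ρ → (-5,11,11)
river: ρ → (11,11,-5)
river: ρ → (-5,9,13)
river: ρ → (13,17,-1)
river: ρ → (-1,17,13)
river: ρ → (13,9,-5)
ρ-cycle length = 6 (tail of 0 descent steps not counted)

6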